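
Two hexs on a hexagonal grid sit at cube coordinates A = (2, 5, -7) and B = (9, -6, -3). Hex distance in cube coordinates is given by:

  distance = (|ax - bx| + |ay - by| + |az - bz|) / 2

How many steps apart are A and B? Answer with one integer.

|ax - bx| = |2 - 9| = 7
|ay - by| = |5 - (-6)| = 11
|az - bz| = |-7 - (-3)| = 4
distance = (7 + 11 + 4) / 2 = 22 / 2 = 11

Answer: 11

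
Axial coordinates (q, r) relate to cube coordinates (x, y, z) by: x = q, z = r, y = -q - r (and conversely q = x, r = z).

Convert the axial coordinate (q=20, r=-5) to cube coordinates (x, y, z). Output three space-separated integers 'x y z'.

Answer: 20 -15 -5

Derivation:
x = q = 20
z = r = -5
y = -x - z = -(20) - (-5) = -15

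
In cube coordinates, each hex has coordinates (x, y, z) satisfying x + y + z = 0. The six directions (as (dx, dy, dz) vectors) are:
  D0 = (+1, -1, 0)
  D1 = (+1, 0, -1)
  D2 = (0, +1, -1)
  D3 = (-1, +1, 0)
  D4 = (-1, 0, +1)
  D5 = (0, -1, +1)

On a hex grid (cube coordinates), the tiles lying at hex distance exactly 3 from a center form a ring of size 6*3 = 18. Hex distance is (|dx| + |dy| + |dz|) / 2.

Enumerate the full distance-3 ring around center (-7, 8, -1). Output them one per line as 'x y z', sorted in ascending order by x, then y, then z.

Walk ring at distance 3 from (-7, 8, -1):
Start at center + D4*3 = (-10, 8, 2)
  hex 0: (-10, 8, 2)
  hex 1: (-9, 7, 2)
  hex 2: (-8, 6, 2)
  hex 3: (-7, 5, 2)
  hex 4: (-6, 5, 1)
  hex 5: (-5, 5, 0)
  hex 6: (-4, 5, -1)
  hex 7: (-4, 6, -2)
  hex 8: (-4, 7, -3)
  hex 9: (-4, 8, -4)
  hex 10: (-5, 9, -4)
  hex 11: (-6, 10, -4)
  hex 12: (-7, 11, -4)
  hex 13: (-8, 11, -3)
  hex 14: (-9, 11, -2)
  hex 15: (-10, 11, -1)
  hex 16: (-10, 10, 0)
  hex 17: (-10, 9, 1)
Sorted: 18 hexes.

Answer: -10 8 2
-10 9 1
-10 10 0
-10 11 -1
-9 7 2
-9 11 -2
-8 6 2
-8 11 -3
-7 5 2
-7 11 -4
-6 5 1
-6 10 -4
-5 5 0
-5 9 -4
-4 5 -1
-4 6 -2
-4 7 -3
-4 8 -4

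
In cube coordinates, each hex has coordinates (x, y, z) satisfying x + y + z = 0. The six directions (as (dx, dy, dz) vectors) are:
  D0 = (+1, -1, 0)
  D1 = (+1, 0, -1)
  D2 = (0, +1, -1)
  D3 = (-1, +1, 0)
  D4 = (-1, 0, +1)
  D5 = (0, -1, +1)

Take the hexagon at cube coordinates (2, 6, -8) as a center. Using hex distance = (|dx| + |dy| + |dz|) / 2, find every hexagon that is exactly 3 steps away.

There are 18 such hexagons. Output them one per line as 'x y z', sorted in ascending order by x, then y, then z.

Walk ring at distance 3 from (2, 6, -8):
Start at center + D4*3 = (-1, 6, -5)
  hex 0: (-1, 6, -5)
  hex 1: (0, 5, -5)
  hex 2: (1, 4, -5)
  hex 3: (2, 3, -5)
  hex 4: (3, 3, -6)
  hex 5: (4, 3, -7)
  hex 6: (5, 3, -8)
  hex 7: (5, 4, -9)
  hex 8: (5, 5, -10)
  hex 9: (5, 6, -11)
  hex 10: (4, 7, -11)
  hex 11: (3, 8, -11)
  hex 12: (2, 9, -11)
  hex 13: (1, 9, -10)
  hex 14: (0, 9, -9)
  hex 15: (-1, 9, -8)
  hex 16: (-1, 8, -7)
  hex 17: (-1, 7, -6)
Sorted: 18 hexes.

Answer: -1 6 -5
-1 7 -6
-1 8 -7
-1 9 -8
0 5 -5
0 9 -9
1 4 -5
1 9 -10
2 3 -5
2 9 -11
3 3 -6
3 8 -11
4 3 -7
4 7 -11
5 3 -8
5 4 -9
5 5 -10
5 6 -11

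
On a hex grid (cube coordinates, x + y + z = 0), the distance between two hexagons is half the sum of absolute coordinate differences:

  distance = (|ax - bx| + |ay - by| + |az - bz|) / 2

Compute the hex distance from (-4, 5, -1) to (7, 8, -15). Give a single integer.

|ax - bx| = |-4 - 7| = 11
|ay - by| = |5 - 8| = 3
|az - bz| = |-1 - (-15)| = 14
distance = (11 + 3 + 14) / 2 = 28 / 2 = 14

Answer: 14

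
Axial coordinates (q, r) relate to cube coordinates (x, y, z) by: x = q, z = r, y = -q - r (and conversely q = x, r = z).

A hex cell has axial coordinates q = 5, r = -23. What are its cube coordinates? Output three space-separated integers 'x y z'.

Answer: 5 18 -23

Derivation:
x = q = 5
z = r = -23
y = -x - z = -(5) - (-23) = 18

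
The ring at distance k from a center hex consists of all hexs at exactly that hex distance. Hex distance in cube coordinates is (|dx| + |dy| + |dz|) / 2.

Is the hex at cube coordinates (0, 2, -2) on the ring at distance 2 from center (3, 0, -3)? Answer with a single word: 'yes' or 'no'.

|px - cx| = |0 - 3| = 3
|py - cy| = |2 - 0| = 2
|pz - cz| = |-2 - (-3)| = 1
distance = (3+2+1)/2 = 6/2 = 3
radius = 2; distance != radius -> no

Answer: no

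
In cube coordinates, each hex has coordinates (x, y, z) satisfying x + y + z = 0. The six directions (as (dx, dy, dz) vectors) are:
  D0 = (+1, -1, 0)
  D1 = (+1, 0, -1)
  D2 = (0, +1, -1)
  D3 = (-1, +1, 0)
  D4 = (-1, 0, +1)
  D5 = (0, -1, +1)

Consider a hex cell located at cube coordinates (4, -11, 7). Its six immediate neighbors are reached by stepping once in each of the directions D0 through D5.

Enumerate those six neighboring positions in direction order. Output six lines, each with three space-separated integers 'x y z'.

Answer: 5 -12 7
5 -11 6
4 -10 6
3 -10 7
3 -11 8
4 -12 8

Derivation:
Center: (4, -11, 7). Add each direction:
  D0: (4, -11, 7) + (1, -1, 0) = (5, -12, 7)
  D1: (4, -11, 7) + (1, 0, -1) = (5, -11, 6)
  D2: (4, -11, 7) + (0, 1, -1) = (4, -10, 6)
  D3: (4, -11, 7) + (-1, 1, 0) = (3, -10, 7)
  D4: (4, -11, 7) + (-1, 0, 1) = (3, -11, 8)
  D5: (4, -11, 7) + (0, -1, 1) = (4, -12, 8)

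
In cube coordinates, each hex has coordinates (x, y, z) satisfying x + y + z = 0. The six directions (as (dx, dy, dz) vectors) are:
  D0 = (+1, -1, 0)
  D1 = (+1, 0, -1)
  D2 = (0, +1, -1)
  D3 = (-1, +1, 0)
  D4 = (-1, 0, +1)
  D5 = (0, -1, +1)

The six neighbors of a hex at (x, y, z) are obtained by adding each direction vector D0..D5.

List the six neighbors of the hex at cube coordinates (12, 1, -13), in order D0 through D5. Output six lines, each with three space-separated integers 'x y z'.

Center: (12, 1, -13). Add each direction:
  D0: (12, 1, -13) + (1, -1, 0) = (13, 0, -13)
  D1: (12, 1, -13) + (1, 0, -1) = (13, 1, -14)
  D2: (12, 1, -13) + (0, 1, -1) = (12, 2, -14)
  D3: (12, 1, -13) + (-1, 1, 0) = (11, 2, -13)
  D4: (12, 1, -13) + (-1, 0, 1) = (11, 1, -12)
  D5: (12, 1, -13) + (0, -1, 1) = (12, 0, -12)

Answer: 13 0 -13
13 1 -14
12 2 -14
11 2 -13
11 1 -12
12 0 -12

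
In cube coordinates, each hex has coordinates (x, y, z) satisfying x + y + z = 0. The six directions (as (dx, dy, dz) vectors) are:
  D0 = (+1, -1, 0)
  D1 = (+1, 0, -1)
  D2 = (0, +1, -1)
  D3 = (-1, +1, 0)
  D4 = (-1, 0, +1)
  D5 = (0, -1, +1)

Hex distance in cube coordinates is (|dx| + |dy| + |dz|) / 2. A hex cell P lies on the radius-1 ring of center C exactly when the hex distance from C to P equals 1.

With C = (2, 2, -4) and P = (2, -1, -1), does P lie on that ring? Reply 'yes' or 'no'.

Answer: no

Derivation:
|px - cx| = |2 - 2| = 0
|py - cy| = |-1 - 2| = 3
|pz - cz| = |-1 - (-4)| = 3
distance = (0+3+3)/2 = 6/2 = 3
radius = 1; distance != radius -> no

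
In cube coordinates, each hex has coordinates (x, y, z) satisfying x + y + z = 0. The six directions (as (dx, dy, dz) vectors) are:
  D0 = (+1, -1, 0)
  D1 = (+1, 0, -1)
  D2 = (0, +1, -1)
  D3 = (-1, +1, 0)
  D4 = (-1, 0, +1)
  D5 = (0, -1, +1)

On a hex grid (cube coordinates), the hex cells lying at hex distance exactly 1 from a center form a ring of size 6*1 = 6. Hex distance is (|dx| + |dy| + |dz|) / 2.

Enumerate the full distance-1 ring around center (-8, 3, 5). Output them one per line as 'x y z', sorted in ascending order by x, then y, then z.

Walk ring at distance 1 from (-8, 3, 5):
Start at center + D4*1 = (-9, 3, 6)
  hex 0: (-9, 3, 6)
  hex 1: (-8, 2, 6)
  hex 2: (-7, 2, 5)
  hex 3: (-7, 3, 4)
  hex 4: (-8, 4, 4)
  hex 5: (-9, 4, 5)
Sorted: 6 hexes.

Answer: -9 3 6
-9 4 5
-8 2 6
-8 4 4
-7 2 5
-7 3 4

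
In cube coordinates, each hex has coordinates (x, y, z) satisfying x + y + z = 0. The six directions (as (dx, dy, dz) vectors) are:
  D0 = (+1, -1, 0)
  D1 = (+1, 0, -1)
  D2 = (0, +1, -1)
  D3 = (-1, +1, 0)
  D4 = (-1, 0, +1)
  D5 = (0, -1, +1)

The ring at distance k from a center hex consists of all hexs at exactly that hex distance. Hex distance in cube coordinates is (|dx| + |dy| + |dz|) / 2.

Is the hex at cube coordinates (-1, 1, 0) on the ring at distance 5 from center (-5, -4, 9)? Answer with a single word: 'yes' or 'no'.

|px - cx| = |-1 - (-5)| = 4
|py - cy| = |1 - (-4)| = 5
|pz - cz| = |0 - 9| = 9
distance = (4+5+9)/2 = 18/2 = 9
radius = 5; distance != radius -> no

Answer: no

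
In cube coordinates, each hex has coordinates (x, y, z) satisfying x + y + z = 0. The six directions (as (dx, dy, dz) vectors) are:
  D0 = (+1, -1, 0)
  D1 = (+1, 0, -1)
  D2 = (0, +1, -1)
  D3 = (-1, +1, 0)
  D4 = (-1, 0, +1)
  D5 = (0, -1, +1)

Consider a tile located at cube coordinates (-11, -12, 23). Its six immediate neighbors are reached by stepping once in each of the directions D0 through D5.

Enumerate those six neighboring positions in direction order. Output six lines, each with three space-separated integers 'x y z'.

Answer: -10 -13 23
-10 -12 22
-11 -11 22
-12 -11 23
-12 -12 24
-11 -13 24

Derivation:
Center: (-11, -12, 23). Add each direction:
  D0: (-11, -12, 23) + (1, -1, 0) = (-10, -13, 23)
  D1: (-11, -12, 23) + (1, 0, -1) = (-10, -12, 22)
  D2: (-11, -12, 23) + (0, 1, -1) = (-11, -11, 22)
  D3: (-11, -12, 23) + (-1, 1, 0) = (-12, -11, 23)
  D4: (-11, -12, 23) + (-1, 0, 1) = (-12, -12, 24)
  D5: (-11, -12, 23) + (0, -1, 1) = (-11, -13, 24)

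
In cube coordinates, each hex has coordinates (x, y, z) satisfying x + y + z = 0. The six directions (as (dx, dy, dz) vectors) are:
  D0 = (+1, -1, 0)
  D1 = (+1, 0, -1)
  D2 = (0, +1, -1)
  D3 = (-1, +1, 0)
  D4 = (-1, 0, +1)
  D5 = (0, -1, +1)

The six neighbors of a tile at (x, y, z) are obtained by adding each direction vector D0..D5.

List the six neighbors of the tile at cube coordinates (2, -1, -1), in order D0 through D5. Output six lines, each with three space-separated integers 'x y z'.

Answer: 3 -2 -1
3 -1 -2
2 0 -2
1 0 -1
1 -1 0
2 -2 0

Derivation:
Center: (2, -1, -1). Add each direction:
  D0: (2, -1, -1) + (1, -1, 0) = (3, -2, -1)
  D1: (2, -1, -1) + (1, 0, -1) = (3, -1, -2)
  D2: (2, -1, -1) + (0, 1, -1) = (2, 0, -2)
  D3: (2, -1, -1) + (-1, 1, 0) = (1, 0, -1)
  D4: (2, -1, -1) + (-1, 0, 1) = (1, -1, 0)
  D5: (2, -1, -1) + (0, -1, 1) = (2, -2, 0)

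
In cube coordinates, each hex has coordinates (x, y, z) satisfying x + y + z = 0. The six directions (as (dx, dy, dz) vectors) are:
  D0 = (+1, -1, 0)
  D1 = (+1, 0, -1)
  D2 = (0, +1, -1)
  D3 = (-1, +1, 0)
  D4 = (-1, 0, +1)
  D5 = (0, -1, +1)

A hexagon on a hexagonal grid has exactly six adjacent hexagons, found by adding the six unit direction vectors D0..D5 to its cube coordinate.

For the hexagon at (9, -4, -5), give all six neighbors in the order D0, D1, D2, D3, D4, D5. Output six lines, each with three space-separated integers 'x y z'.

Center: (9, -4, -5). Add each direction:
  D0: (9, -4, -5) + (1, -1, 0) = (10, -5, -5)
  D1: (9, -4, -5) + (1, 0, -1) = (10, -4, -6)
  D2: (9, -4, -5) + (0, 1, -1) = (9, -3, -6)
  D3: (9, -4, -5) + (-1, 1, 0) = (8, -3, -5)
  D4: (9, -4, -5) + (-1, 0, 1) = (8, -4, -4)
  D5: (9, -4, -5) + (0, -1, 1) = (9, -5, -4)

Answer: 10 -5 -5
10 -4 -6
9 -3 -6
8 -3 -5
8 -4 -4
9 -5 -4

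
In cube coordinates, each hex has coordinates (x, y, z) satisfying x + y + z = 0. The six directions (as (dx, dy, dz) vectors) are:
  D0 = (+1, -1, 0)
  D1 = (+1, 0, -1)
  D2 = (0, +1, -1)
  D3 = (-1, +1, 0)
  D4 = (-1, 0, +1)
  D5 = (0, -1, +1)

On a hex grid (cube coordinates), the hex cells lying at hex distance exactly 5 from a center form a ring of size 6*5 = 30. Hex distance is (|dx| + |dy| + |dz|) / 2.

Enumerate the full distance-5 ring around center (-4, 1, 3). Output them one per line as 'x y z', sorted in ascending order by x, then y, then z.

Walk ring at distance 5 from (-4, 1, 3):
Start at center + D4*5 = (-9, 1, 8)
  hex 0: (-9, 1, 8)
  hex 1: (-8, 0, 8)
  hex 2: (-7, -1, 8)
  hex 3: (-6, -2, 8)
  hex 4: (-5, -3, 8)
  hex 5: (-4, -4, 8)
  hex 6: (-3, -4, 7)
  hex 7: (-2, -4, 6)
  hex 8: (-1, -4, 5)
  hex 9: (0, -4, 4)
  hex 10: (1, -4, 3)
  hex 11: (1, -3, 2)
  hex 12: (1, -2, 1)
  hex 13: (1, -1, 0)
  hex 14: (1, 0, -1)
  hex 15: (1, 1, -2)
  hex 16: (0, 2, -2)
  hex 17: (-1, 3, -2)
  hex 18: (-2, 4, -2)
  hex 19: (-3, 5, -2)
  hex 20: (-4, 6, -2)
  hex 21: (-5, 6, -1)
  hex 22: (-6, 6, 0)
  hex 23: (-7, 6, 1)
  hex 24: (-8, 6, 2)
  hex 25: (-9, 6, 3)
  hex 26: (-9, 5, 4)
  hex 27: (-9, 4, 5)
  hex 28: (-9, 3, 6)
  hex 29: (-9, 2, 7)
Sorted: 30 hexes.

Answer: -9 1 8
-9 2 7
-9 3 6
-9 4 5
-9 5 4
-9 6 3
-8 0 8
-8 6 2
-7 -1 8
-7 6 1
-6 -2 8
-6 6 0
-5 -3 8
-5 6 -1
-4 -4 8
-4 6 -2
-3 -4 7
-3 5 -2
-2 -4 6
-2 4 -2
-1 -4 5
-1 3 -2
0 -4 4
0 2 -2
1 -4 3
1 -3 2
1 -2 1
1 -1 0
1 0 -1
1 1 -2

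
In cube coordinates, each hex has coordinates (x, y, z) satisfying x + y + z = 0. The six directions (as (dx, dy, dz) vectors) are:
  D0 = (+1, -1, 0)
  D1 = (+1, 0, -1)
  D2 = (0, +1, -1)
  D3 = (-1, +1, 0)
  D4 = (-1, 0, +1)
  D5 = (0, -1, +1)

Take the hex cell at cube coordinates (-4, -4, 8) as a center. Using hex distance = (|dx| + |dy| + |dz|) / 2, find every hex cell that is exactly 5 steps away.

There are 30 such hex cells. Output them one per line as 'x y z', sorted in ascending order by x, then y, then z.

Answer: -9 -4 13
-9 -3 12
-9 -2 11
-9 -1 10
-9 0 9
-9 1 8
-8 -5 13
-8 1 7
-7 -6 13
-7 1 6
-6 -7 13
-6 1 5
-5 -8 13
-5 1 4
-4 -9 13
-4 1 3
-3 -9 12
-3 0 3
-2 -9 11
-2 -1 3
-1 -9 10
-1 -2 3
0 -9 9
0 -3 3
1 -9 8
1 -8 7
1 -7 6
1 -6 5
1 -5 4
1 -4 3

Derivation:
Walk ring at distance 5 from (-4, -4, 8):
Start at center + D4*5 = (-9, -4, 13)
  hex 0: (-9, -4, 13)
  hex 1: (-8, -5, 13)
  hex 2: (-7, -6, 13)
  hex 3: (-6, -7, 13)
  hex 4: (-5, -8, 13)
  hex 5: (-4, -9, 13)
  hex 6: (-3, -9, 12)
  hex 7: (-2, -9, 11)
  hex 8: (-1, -9, 10)
  hex 9: (0, -9, 9)
  hex 10: (1, -9, 8)
  hex 11: (1, -8, 7)
  hex 12: (1, -7, 6)
  hex 13: (1, -6, 5)
  hex 14: (1, -5, 4)
  hex 15: (1, -4, 3)
  hex 16: (0, -3, 3)
  hex 17: (-1, -2, 3)
  hex 18: (-2, -1, 3)
  hex 19: (-3, 0, 3)
  hex 20: (-4, 1, 3)
  hex 21: (-5, 1, 4)
  hex 22: (-6, 1, 5)
  hex 23: (-7, 1, 6)
  hex 24: (-8, 1, 7)
  hex 25: (-9, 1, 8)
  hex 26: (-9, 0, 9)
  hex 27: (-9, -1, 10)
  hex 28: (-9, -2, 11)
  hex 29: (-9, -3, 12)
Sorted: 30 hexes.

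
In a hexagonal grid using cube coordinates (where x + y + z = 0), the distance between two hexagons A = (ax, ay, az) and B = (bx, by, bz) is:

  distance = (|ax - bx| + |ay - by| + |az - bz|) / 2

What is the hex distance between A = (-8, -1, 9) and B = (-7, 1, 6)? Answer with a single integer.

Answer: 3

Derivation:
|ax - bx| = |-8 - (-7)| = 1
|ay - by| = |-1 - 1| = 2
|az - bz| = |9 - 6| = 3
distance = (1 + 2 + 3) / 2 = 6 / 2 = 3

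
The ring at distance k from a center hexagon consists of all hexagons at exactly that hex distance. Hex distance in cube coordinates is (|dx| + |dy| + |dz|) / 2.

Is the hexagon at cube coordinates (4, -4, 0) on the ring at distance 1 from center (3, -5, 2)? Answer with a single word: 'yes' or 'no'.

Answer: no

Derivation:
|px - cx| = |4 - 3| = 1
|py - cy| = |-4 - (-5)| = 1
|pz - cz| = |0 - 2| = 2
distance = (1+1+2)/2 = 4/2 = 2
radius = 1; distance != radius -> no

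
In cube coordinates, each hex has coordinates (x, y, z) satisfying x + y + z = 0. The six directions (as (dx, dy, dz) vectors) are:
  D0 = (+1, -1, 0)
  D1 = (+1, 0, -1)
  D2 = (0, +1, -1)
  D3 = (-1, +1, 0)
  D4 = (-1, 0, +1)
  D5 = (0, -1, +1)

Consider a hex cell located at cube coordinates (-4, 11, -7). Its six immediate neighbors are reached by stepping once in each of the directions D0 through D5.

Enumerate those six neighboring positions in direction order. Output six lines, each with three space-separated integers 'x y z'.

Answer: -3 10 -7
-3 11 -8
-4 12 -8
-5 12 -7
-5 11 -6
-4 10 -6

Derivation:
Center: (-4, 11, -7). Add each direction:
  D0: (-4, 11, -7) + (1, -1, 0) = (-3, 10, -7)
  D1: (-4, 11, -7) + (1, 0, -1) = (-3, 11, -8)
  D2: (-4, 11, -7) + (0, 1, -1) = (-4, 12, -8)
  D3: (-4, 11, -7) + (-1, 1, 0) = (-5, 12, -7)
  D4: (-4, 11, -7) + (-1, 0, 1) = (-5, 11, -6)
  D5: (-4, 11, -7) + (0, -1, 1) = (-4, 10, -6)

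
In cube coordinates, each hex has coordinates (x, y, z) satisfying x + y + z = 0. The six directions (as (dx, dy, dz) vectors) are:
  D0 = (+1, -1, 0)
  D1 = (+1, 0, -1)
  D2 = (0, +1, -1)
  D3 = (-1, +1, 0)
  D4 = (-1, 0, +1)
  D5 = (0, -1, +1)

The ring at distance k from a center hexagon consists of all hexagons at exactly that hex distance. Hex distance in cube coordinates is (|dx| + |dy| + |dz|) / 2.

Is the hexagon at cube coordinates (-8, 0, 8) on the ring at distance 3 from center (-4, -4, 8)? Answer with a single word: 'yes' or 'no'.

Answer: no

Derivation:
|px - cx| = |-8 - (-4)| = 4
|py - cy| = |0 - (-4)| = 4
|pz - cz| = |8 - 8| = 0
distance = (4+4+0)/2 = 8/2 = 4
radius = 3; distance != radius -> no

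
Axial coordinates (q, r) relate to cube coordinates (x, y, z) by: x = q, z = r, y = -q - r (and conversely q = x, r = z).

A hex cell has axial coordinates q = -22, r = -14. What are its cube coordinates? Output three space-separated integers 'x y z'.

Answer: -22 36 -14

Derivation:
x = q = -22
z = r = -14
y = -x - z = -(-22) - (-14) = 36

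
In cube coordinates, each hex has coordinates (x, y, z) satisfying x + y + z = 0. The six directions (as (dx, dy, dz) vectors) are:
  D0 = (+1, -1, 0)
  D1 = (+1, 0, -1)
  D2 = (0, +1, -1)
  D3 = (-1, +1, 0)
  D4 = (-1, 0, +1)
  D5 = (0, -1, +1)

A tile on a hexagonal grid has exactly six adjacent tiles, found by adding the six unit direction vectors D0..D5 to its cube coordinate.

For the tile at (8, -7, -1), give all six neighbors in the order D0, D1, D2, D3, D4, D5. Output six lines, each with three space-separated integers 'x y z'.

Center: (8, -7, -1). Add each direction:
  D0: (8, -7, -1) + (1, -1, 0) = (9, -8, -1)
  D1: (8, -7, -1) + (1, 0, -1) = (9, -7, -2)
  D2: (8, -7, -1) + (0, 1, -1) = (8, -6, -2)
  D3: (8, -7, -1) + (-1, 1, 0) = (7, -6, -1)
  D4: (8, -7, -1) + (-1, 0, 1) = (7, -7, 0)
  D5: (8, -7, -1) + (0, -1, 1) = (8, -8, 0)

Answer: 9 -8 -1
9 -7 -2
8 -6 -2
7 -6 -1
7 -7 0
8 -8 0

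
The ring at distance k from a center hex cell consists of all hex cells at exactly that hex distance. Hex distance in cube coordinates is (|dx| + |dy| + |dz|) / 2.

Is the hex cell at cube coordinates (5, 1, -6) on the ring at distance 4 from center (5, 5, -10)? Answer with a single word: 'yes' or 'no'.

|px - cx| = |5 - 5| = 0
|py - cy| = |1 - 5| = 4
|pz - cz| = |-6 - (-10)| = 4
distance = (0+4+4)/2 = 8/2 = 4
radius = 4; distance == radius -> yes

Answer: yes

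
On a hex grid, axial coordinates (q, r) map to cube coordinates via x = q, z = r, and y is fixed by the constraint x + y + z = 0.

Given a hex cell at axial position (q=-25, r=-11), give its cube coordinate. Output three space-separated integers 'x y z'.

x = q = -25
z = r = -11
y = -x - z = -(-25) - (-11) = 36

Answer: -25 36 -11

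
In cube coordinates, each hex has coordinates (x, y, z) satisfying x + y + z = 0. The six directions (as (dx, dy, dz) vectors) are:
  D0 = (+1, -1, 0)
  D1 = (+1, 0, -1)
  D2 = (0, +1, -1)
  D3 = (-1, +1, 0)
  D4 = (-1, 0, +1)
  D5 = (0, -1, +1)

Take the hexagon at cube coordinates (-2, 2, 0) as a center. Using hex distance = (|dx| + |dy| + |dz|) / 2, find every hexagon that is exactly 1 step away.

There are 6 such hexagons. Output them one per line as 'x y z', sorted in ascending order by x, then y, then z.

Walk ring at distance 1 from (-2, 2, 0):
Start at center + D4*1 = (-3, 2, 1)
  hex 0: (-3, 2, 1)
  hex 1: (-2, 1, 1)
  hex 2: (-1, 1, 0)
  hex 3: (-1, 2, -1)
  hex 4: (-2, 3, -1)
  hex 5: (-3, 3, 0)
Sorted: 6 hexes.

Answer: -3 2 1
-3 3 0
-2 1 1
-2 3 -1
-1 1 0
-1 2 -1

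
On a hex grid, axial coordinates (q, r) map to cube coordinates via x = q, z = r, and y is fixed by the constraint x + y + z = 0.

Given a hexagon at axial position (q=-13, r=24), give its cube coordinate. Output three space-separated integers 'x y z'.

Answer: -13 -11 24

Derivation:
x = q = -13
z = r = 24
y = -x - z = -(-13) - (24) = -11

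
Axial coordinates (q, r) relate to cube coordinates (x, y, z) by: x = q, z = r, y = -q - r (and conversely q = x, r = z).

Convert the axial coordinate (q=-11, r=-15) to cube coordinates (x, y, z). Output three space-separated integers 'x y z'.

x = q = -11
z = r = -15
y = -x - z = -(-11) - (-15) = 26

Answer: -11 26 -15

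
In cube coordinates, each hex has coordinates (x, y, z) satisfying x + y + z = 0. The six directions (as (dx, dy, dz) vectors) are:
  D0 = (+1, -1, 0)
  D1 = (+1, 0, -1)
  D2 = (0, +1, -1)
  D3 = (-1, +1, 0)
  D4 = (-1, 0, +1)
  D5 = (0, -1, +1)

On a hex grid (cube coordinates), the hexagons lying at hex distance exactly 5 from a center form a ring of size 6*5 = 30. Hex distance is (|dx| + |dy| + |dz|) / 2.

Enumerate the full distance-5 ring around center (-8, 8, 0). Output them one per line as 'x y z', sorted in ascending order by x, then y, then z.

Answer: -13 8 5
-13 9 4
-13 10 3
-13 11 2
-13 12 1
-13 13 0
-12 7 5
-12 13 -1
-11 6 5
-11 13 -2
-10 5 5
-10 13 -3
-9 4 5
-9 13 -4
-8 3 5
-8 13 -5
-7 3 4
-7 12 -5
-6 3 3
-6 11 -5
-5 3 2
-5 10 -5
-4 3 1
-4 9 -5
-3 3 0
-3 4 -1
-3 5 -2
-3 6 -3
-3 7 -4
-3 8 -5

Derivation:
Walk ring at distance 5 from (-8, 8, 0):
Start at center + D4*5 = (-13, 8, 5)
  hex 0: (-13, 8, 5)
  hex 1: (-12, 7, 5)
  hex 2: (-11, 6, 5)
  hex 3: (-10, 5, 5)
  hex 4: (-9, 4, 5)
  hex 5: (-8, 3, 5)
  hex 6: (-7, 3, 4)
  hex 7: (-6, 3, 3)
  hex 8: (-5, 3, 2)
  hex 9: (-4, 3, 1)
  hex 10: (-3, 3, 0)
  hex 11: (-3, 4, -1)
  hex 12: (-3, 5, -2)
  hex 13: (-3, 6, -3)
  hex 14: (-3, 7, -4)
  hex 15: (-3, 8, -5)
  hex 16: (-4, 9, -5)
  hex 17: (-5, 10, -5)
  hex 18: (-6, 11, -5)
  hex 19: (-7, 12, -5)
  hex 20: (-8, 13, -5)
  hex 21: (-9, 13, -4)
  hex 22: (-10, 13, -3)
  hex 23: (-11, 13, -2)
  hex 24: (-12, 13, -1)
  hex 25: (-13, 13, 0)
  hex 26: (-13, 12, 1)
  hex 27: (-13, 11, 2)
  hex 28: (-13, 10, 3)
  hex 29: (-13, 9, 4)
Sorted: 30 hexes.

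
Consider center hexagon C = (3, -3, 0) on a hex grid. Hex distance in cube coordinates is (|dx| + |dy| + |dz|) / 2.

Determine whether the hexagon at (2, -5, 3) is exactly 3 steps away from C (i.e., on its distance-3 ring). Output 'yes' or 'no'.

Answer: yes

Derivation:
|px - cx| = |2 - 3| = 1
|py - cy| = |-5 - (-3)| = 2
|pz - cz| = |3 - 0| = 3
distance = (1+2+3)/2 = 6/2 = 3
radius = 3; distance == radius -> yes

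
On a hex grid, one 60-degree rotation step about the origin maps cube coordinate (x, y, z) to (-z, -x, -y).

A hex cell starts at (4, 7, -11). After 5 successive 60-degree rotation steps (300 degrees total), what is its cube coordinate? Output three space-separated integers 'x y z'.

Start: (4, 7, -11)
Step 1: (4, 7, -11) -> (-(-11), -(4), -(7)) = (11, -4, -7)
Step 2: (11, -4, -7) -> (-(-7), -(11), -(-4)) = (7, -11, 4)
Step 3: (7, -11, 4) -> (-(4), -(7), -(-11)) = (-4, -7, 11)
Step 4: (-4, -7, 11) -> (-(11), -(-4), -(-7)) = (-11, 4, 7)
Step 5: (-11, 4, 7) -> (-(7), -(-11), -(4)) = (-7, 11, -4)

Answer: -7 11 -4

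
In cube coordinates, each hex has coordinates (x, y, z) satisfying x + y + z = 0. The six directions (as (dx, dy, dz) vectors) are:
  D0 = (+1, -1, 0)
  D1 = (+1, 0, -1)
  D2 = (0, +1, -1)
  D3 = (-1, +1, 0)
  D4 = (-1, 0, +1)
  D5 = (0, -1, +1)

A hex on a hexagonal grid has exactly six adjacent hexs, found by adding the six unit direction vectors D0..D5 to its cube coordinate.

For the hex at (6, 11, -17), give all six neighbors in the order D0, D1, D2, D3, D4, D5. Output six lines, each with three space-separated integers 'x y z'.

Center: (6, 11, -17). Add each direction:
  D0: (6, 11, -17) + (1, -1, 0) = (7, 10, -17)
  D1: (6, 11, -17) + (1, 0, -1) = (7, 11, -18)
  D2: (6, 11, -17) + (0, 1, -1) = (6, 12, -18)
  D3: (6, 11, -17) + (-1, 1, 0) = (5, 12, -17)
  D4: (6, 11, -17) + (-1, 0, 1) = (5, 11, -16)
  D5: (6, 11, -17) + (0, -1, 1) = (6, 10, -16)

Answer: 7 10 -17
7 11 -18
6 12 -18
5 12 -17
5 11 -16
6 10 -16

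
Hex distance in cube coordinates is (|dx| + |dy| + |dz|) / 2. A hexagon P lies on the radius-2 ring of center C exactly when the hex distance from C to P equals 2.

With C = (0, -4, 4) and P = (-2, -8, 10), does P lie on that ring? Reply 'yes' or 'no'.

Answer: no

Derivation:
|px - cx| = |-2 - 0| = 2
|py - cy| = |-8 - (-4)| = 4
|pz - cz| = |10 - 4| = 6
distance = (2+4+6)/2 = 12/2 = 6
radius = 2; distance != radius -> no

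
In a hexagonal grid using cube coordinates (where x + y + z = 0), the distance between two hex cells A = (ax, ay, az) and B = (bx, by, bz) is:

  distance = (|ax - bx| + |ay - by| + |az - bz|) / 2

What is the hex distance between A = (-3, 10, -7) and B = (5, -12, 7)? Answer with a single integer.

Answer: 22

Derivation:
|ax - bx| = |-3 - 5| = 8
|ay - by| = |10 - (-12)| = 22
|az - bz| = |-7 - 7| = 14
distance = (8 + 22 + 14) / 2 = 44 / 2 = 22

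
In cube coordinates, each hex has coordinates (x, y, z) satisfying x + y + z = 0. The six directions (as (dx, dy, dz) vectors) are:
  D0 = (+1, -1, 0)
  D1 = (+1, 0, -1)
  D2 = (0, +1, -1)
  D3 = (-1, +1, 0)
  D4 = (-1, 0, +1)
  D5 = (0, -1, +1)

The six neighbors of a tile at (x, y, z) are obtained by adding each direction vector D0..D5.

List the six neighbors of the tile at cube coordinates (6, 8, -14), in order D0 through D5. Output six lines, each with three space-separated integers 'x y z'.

Center: (6, 8, -14). Add each direction:
  D0: (6, 8, -14) + (1, -1, 0) = (7, 7, -14)
  D1: (6, 8, -14) + (1, 0, -1) = (7, 8, -15)
  D2: (6, 8, -14) + (0, 1, -1) = (6, 9, -15)
  D3: (6, 8, -14) + (-1, 1, 0) = (5, 9, -14)
  D4: (6, 8, -14) + (-1, 0, 1) = (5, 8, -13)
  D5: (6, 8, -14) + (0, -1, 1) = (6, 7, -13)

Answer: 7 7 -14
7 8 -15
6 9 -15
5 9 -14
5 8 -13
6 7 -13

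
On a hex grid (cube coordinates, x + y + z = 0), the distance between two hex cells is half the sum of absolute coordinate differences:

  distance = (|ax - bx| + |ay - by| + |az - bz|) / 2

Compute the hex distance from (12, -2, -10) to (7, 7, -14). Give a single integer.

|ax - bx| = |12 - 7| = 5
|ay - by| = |-2 - 7| = 9
|az - bz| = |-10 - (-14)| = 4
distance = (5 + 9 + 4) / 2 = 18 / 2 = 9

Answer: 9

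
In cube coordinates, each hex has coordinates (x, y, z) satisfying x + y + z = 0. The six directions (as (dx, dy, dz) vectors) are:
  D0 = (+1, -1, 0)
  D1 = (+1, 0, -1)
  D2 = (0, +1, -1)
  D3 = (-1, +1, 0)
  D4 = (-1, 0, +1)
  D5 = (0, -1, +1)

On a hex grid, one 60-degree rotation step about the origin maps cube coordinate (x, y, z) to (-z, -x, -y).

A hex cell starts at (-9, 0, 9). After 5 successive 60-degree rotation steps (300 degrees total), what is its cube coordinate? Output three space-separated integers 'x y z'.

Answer: 0 -9 9

Derivation:
Start: (-9, 0, 9)
Step 1: (-9, 0, 9) -> (-(9), -(-9), -(0)) = (-9, 9, 0)
Step 2: (-9, 9, 0) -> (-(0), -(-9), -(9)) = (0, 9, -9)
Step 3: (0, 9, -9) -> (-(-9), -(0), -(9)) = (9, 0, -9)
Step 4: (9, 0, -9) -> (-(-9), -(9), -(0)) = (9, -9, 0)
Step 5: (9, -9, 0) -> (-(0), -(9), -(-9)) = (0, -9, 9)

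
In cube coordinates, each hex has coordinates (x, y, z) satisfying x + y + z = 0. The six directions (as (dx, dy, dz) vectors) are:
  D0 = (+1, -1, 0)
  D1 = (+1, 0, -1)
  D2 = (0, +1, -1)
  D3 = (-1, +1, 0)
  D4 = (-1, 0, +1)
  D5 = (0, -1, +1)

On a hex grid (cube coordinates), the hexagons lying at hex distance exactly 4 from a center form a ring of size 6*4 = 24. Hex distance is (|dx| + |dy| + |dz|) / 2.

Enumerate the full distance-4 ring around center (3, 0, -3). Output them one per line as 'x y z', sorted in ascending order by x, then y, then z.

Walk ring at distance 4 from (3, 0, -3):
Start at center + D4*4 = (-1, 0, 1)
  hex 0: (-1, 0, 1)
  hex 1: (0, -1, 1)
  hex 2: (1, -2, 1)
  hex 3: (2, -3, 1)
  hex 4: (3, -4, 1)
  hex 5: (4, -4, 0)
  hex 6: (5, -4, -1)
  hex 7: (6, -4, -2)
  hex 8: (7, -4, -3)
  hex 9: (7, -3, -4)
  hex 10: (7, -2, -5)
  hex 11: (7, -1, -6)
  hex 12: (7, 0, -7)
  hex 13: (6, 1, -7)
  hex 14: (5, 2, -7)
  hex 15: (4, 3, -7)
  hex 16: (3, 4, -7)
  hex 17: (2, 4, -6)
  hex 18: (1, 4, -5)
  hex 19: (0, 4, -4)
  hex 20: (-1, 4, -3)
  hex 21: (-1, 3, -2)
  hex 22: (-1, 2, -1)
  hex 23: (-1, 1, 0)
Sorted: 24 hexes.

Answer: -1 0 1
-1 1 0
-1 2 -1
-1 3 -2
-1 4 -3
0 -1 1
0 4 -4
1 -2 1
1 4 -5
2 -3 1
2 4 -6
3 -4 1
3 4 -7
4 -4 0
4 3 -7
5 -4 -1
5 2 -7
6 -4 -2
6 1 -7
7 -4 -3
7 -3 -4
7 -2 -5
7 -1 -6
7 0 -7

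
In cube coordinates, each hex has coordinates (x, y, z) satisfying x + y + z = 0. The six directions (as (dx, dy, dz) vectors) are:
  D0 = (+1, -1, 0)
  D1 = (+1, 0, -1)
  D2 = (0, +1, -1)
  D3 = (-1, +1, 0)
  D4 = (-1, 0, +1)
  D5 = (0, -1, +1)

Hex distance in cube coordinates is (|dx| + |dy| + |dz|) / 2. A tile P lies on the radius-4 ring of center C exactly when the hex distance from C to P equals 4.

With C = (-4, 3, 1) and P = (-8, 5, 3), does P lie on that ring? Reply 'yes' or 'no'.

Answer: yes

Derivation:
|px - cx| = |-8 - (-4)| = 4
|py - cy| = |5 - 3| = 2
|pz - cz| = |3 - 1| = 2
distance = (4+2+2)/2 = 8/2 = 4
radius = 4; distance == radius -> yes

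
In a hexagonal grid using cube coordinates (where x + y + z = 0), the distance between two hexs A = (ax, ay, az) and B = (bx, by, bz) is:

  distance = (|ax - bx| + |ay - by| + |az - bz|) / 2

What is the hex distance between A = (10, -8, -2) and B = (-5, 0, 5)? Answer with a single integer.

|ax - bx| = |10 - (-5)| = 15
|ay - by| = |-8 - 0| = 8
|az - bz| = |-2 - 5| = 7
distance = (15 + 8 + 7) / 2 = 30 / 2 = 15

Answer: 15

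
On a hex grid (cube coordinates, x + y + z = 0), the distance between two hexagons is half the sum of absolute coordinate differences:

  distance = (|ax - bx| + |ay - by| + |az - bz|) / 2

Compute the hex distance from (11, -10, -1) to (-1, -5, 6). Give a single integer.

Answer: 12

Derivation:
|ax - bx| = |11 - (-1)| = 12
|ay - by| = |-10 - (-5)| = 5
|az - bz| = |-1 - 6| = 7
distance = (12 + 5 + 7) / 2 = 24 / 2 = 12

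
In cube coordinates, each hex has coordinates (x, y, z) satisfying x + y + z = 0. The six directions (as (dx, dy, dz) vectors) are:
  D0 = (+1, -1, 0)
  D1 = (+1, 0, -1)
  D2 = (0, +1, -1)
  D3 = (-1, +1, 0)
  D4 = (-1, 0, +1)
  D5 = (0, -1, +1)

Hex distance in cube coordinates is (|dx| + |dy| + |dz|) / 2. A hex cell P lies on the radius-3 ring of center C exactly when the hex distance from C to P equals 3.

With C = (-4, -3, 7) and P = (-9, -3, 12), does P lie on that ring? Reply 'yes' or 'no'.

|px - cx| = |-9 - (-4)| = 5
|py - cy| = |-3 - (-3)| = 0
|pz - cz| = |12 - 7| = 5
distance = (5+0+5)/2 = 10/2 = 5
radius = 3; distance != radius -> no

Answer: no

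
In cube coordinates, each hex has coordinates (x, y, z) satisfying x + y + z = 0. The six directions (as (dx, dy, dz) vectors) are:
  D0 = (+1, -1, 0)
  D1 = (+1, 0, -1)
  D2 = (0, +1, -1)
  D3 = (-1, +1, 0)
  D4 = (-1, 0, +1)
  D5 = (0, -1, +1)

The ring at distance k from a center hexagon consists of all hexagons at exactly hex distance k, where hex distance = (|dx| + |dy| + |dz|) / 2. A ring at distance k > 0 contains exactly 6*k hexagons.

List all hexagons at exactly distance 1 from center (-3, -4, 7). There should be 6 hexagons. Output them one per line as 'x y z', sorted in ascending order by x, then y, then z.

Answer: -4 -4 8
-4 -3 7
-3 -5 8
-3 -3 6
-2 -5 7
-2 -4 6

Derivation:
Walk ring at distance 1 from (-3, -4, 7):
Start at center + D4*1 = (-4, -4, 8)
  hex 0: (-4, -4, 8)
  hex 1: (-3, -5, 8)
  hex 2: (-2, -5, 7)
  hex 3: (-2, -4, 6)
  hex 4: (-3, -3, 6)
  hex 5: (-4, -3, 7)
Sorted: 6 hexes.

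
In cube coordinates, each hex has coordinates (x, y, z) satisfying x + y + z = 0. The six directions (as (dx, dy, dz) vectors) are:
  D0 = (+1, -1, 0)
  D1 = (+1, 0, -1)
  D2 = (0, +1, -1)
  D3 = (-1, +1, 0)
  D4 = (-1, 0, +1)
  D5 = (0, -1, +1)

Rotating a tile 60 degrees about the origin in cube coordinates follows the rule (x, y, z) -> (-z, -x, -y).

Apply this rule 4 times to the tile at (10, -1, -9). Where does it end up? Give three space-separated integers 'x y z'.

Answer: -9 10 -1

Derivation:
Start: (10, -1, -9)
Step 1: (10, -1, -9) -> (-(-9), -(10), -(-1)) = (9, -10, 1)
Step 2: (9, -10, 1) -> (-(1), -(9), -(-10)) = (-1, -9, 10)
Step 3: (-1, -9, 10) -> (-(10), -(-1), -(-9)) = (-10, 1, 9)
Step 4: (-10, 1, 9) -> (-(9), -(-10), -(1)) = (-9, 10, -1)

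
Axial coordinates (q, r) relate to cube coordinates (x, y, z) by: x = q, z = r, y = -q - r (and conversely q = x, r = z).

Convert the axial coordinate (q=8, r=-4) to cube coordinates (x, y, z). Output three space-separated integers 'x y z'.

Answer: 8 -4 -4

Derivation:
x = q = 8
z = r = -4
y = -x - z = -(8) - (-4) = -4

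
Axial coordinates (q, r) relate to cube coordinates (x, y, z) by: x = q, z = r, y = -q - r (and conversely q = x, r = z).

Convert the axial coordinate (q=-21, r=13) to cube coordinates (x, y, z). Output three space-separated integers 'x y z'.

x = q = -21
z = r = 13
y = -x - z = -(-21) - (13) = 8

Answer: -21 8 13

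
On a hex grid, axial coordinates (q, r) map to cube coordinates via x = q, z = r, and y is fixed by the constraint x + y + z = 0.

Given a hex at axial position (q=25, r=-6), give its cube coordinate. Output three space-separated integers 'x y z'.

x = q = 25
z = r = -6
y = -x - z = -(25) - (-6) = -19

Answer: 25 -19 -6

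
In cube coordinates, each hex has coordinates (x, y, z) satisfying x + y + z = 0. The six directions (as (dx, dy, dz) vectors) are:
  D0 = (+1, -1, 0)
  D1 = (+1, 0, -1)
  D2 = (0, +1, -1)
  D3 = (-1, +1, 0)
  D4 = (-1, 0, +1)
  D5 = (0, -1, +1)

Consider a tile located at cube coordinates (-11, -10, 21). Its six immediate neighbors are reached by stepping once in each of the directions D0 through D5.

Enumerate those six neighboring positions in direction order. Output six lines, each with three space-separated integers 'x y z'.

Answer: -10 -11 21
-10 -10 20
-11 -9 20
-12 -9 21
-12 -10 22
-11 -11 22

Derivation:
Center: (-11, -10, 21). Add each direction:
  D0: (-11, -10, 21) + (1, -1, 0) = (-10, -11, 21)
  D1: (-11, -10, 21) + (1, 0, -1) = (-10, -10, 20)
  D2: (-11, -10, 21) + (0, 1, -1) = (-11, -9, 20)
  D3: (-11, -10, 21) + (-1, 1, 0) = (-12, -9, 21)
  D4: (-11, -10, 21) + (-1, 0, 1) = (-12, -10, 22)
  D5: (-11, -10, 21) + (0, -1, 1) = (-11, -11, 22)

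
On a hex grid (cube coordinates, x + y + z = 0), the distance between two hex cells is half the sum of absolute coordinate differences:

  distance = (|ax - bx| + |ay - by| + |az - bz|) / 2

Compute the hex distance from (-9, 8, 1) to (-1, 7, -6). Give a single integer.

Answer: 8

Derivation:
|ax - bx| = |-9 - (-1)| = 8
|ay - by| = |8 - 7| = 1
|az - bz| = |1 - (-6)| = 7
distance = (8 + 1 + 7) / 2 = 16 / 2 = 8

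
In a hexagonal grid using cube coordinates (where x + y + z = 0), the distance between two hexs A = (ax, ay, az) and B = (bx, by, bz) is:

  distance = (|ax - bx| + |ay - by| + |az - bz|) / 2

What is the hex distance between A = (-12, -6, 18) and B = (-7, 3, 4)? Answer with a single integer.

|ax - bx| = |-12 - (-7)| = 5
|ay - by| = |-6 - 3| = 9
|az - bz| = |18 - 4| = 14
distance = (5 + 9 + 14) / 2 = 28 / 2 = 14

Answer: 14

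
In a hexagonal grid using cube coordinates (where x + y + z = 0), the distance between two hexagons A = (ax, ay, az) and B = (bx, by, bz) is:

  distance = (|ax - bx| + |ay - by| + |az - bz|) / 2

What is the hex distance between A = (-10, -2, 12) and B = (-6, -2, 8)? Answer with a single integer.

Answer: 4

Derivation:
|ax - bx| = |-10 - (-6)| = 4
|ay - by| = |-2 - (-2)| = 0
|az - bz| = |12 - 8| = 4
distance = (4 + 0 + 4) / 2 = 8 / 2 = 4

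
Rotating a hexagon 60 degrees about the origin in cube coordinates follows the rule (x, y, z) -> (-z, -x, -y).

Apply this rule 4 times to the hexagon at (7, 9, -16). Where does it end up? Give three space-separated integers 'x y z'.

Answer: -16 7 9

Derivation:
Start: (7, 9, -16)
Step 1: (7, 9, -16) -> (-(-16), -(7), -(9)) = (16, -7, -9)
Step 2: (16, -7, -9) -> (-(-9), -(16), -(-7)) = (9, -16, 7)
Step 3: (9, -16, 7) -> (-(7), -(9), -(-16)) = (-7, -9, 16)
Step 4: (-7, -9, 16) -> (-(16), -(-7), -(-9)) = (-16, 7, 9)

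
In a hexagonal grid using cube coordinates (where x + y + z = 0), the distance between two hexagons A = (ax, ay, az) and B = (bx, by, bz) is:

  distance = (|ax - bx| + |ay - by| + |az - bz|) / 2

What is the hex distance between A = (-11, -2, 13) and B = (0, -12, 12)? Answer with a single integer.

Answer: 11

Derivation:
|ax - bx| = |-11 - 0| = 11
|ay - by| = |-2 - (-12)| = 10
|az - bz| = |13 - 12| = 1
distance = (11 + 10 + 1) / 2 = 22 / 2 = 11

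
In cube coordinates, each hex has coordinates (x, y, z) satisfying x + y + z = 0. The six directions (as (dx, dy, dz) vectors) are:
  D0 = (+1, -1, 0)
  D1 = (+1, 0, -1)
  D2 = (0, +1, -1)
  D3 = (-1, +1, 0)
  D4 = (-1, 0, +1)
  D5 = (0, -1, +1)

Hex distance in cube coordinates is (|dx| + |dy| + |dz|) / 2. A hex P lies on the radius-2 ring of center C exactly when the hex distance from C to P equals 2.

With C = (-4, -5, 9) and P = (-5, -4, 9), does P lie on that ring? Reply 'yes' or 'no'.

|px - cx| = |-5 - (-4)| = 1
|py - cy| = |-4 - (-5)| = 1
|pz - cz| = |9 - 9| = 0
distance = (1+1+0)/2 = 2/2 = 1
radius = 2; distance != radius -> no

Answer: no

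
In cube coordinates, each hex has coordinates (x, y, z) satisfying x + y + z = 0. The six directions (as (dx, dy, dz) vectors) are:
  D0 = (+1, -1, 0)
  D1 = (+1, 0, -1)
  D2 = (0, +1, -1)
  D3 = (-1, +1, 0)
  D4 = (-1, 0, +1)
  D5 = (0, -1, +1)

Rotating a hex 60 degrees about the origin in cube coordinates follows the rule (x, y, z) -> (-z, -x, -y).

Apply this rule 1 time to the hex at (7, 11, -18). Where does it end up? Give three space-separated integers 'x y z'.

Start: (7, 11, -18)
Step 1: (7, 11, -18) -> (-(-18), -(7), -(11)) = (18, -7, -11)

Answer: 18 -7 -11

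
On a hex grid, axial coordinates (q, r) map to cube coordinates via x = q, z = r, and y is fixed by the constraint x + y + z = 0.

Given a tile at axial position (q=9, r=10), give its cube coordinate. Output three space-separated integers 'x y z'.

x = q = 9
z = r = 10
y = -x - z = -(9) - (10) = -19

Answer: 9 -19 10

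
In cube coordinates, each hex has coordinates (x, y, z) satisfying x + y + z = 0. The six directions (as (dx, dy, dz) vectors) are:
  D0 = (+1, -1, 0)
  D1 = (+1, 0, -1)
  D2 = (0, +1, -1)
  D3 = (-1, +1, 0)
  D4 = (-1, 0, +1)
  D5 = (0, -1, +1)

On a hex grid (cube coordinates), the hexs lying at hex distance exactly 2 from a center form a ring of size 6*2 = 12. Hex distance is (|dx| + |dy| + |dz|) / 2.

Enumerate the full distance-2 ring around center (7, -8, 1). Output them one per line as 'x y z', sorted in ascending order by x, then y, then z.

Answer: 5 -8 3
5 -7 2
5 -6 1
6 -9 3
6 -6 0
7 -10 3
7 -6 -1
8 -10 2
8 -7 -1
9 -10 1
9 -9 0
9 -8 -1

Derivation:
Walk ring at distance 2 from (7, -8, 1):
Start at center + D4*2 = (5, -8, 3)
  hex 0: (5, -8, 3)
  hex 1: (6, -9, 3)
  hex 2: (7, -10, 3)
  hex 3: (8, -10, 2)
  hex 4: (9, -10, 1)
  hex 5: (9, -9, 0)
  hex 6: (9, -8, -1)
  hex 7: (8, -7, -1)
  hex 8: (7, -6, -1)
  hex 9: (6, -6, 0)
  hex 10: (5, -6, 1)
  hex 11: (5, -7, 2)
Sorted: 12 hexes.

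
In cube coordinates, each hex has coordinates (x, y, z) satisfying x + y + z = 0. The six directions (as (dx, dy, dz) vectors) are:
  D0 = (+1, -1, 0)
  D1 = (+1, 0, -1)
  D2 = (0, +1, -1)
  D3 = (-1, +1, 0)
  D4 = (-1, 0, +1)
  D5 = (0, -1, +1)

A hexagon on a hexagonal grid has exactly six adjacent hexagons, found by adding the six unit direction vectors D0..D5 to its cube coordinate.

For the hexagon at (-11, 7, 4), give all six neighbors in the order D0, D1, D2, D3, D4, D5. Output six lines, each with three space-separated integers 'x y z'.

Center: (-11, 7, 4). Add each direction:
  D0: (-11, 7, 4) + (1, -1, 0) = (-10, 6, 4)
  D1: (-11, 7, 4) + (1, 0, -1) = (-10, 7, 3)
  D2: (-11, 7, 4) + (0, 1, -1) = (-11, 8, 3)
  D3: (-11, 7, 4) + (-1, 1, 0) = (-12, 8, 4)
  D4: (-11, 7, 4) + (-1, 0, 1) = (-12, 7, 5)
  D5: (-11, 7, 4) + (0, -1, 1) = (-11, 6, 5)

Answer: -10 6 4
-10 7 3
-11 8 3
-12 8 4
-12 7 5
-11 6 5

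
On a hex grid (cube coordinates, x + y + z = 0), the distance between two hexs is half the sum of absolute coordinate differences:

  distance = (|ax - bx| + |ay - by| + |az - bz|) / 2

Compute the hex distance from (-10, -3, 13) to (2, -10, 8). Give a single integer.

Answer: 12

Derivation:
|ax - bx| = |-10 - 2| = 12
|ay - by| = |-3 - (-10)| = 7
|az - bz| = |13 - 8| = 5
distance = (12 + 7 + 5) / 2 = 24 / 2 = 12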